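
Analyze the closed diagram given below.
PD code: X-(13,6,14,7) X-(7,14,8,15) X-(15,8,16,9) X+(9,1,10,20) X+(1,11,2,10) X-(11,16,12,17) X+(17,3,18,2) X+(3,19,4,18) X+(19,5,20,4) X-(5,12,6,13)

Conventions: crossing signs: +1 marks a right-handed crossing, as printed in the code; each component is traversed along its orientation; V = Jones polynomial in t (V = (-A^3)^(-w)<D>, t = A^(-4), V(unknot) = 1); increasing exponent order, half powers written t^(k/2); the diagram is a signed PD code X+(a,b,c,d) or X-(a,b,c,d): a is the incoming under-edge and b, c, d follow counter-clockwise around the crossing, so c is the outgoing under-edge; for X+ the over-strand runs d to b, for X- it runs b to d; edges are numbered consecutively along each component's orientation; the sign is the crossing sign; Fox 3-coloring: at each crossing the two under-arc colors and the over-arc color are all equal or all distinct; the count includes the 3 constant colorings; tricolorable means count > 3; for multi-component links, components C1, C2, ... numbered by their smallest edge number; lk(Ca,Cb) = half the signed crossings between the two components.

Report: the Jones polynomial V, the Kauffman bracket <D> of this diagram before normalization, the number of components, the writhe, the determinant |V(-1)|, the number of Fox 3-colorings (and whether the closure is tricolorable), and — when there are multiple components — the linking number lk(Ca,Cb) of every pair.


V = -t^-5 + 2t^-4 - 4t^-3 + 6t^-2 - 7t^-1 + 9 - 7t + 6t^2 - 4t^3 + 2t^4 - t^5
<D> = -A^-20 + 2A^-16 - 4A^-12 + 6A^-8 - 7A^-4 + 9 - 7A^4 + 6A^8 - 4A^12 + 2A^16 - A^20 (w = 0)
1 component over 10 crossings, w = 0
3 Fox colorings among 3^10, |V(-1)| = 49: not tricolorable
why: the span of V is 10, forcing >= 10 crossings in any diagram


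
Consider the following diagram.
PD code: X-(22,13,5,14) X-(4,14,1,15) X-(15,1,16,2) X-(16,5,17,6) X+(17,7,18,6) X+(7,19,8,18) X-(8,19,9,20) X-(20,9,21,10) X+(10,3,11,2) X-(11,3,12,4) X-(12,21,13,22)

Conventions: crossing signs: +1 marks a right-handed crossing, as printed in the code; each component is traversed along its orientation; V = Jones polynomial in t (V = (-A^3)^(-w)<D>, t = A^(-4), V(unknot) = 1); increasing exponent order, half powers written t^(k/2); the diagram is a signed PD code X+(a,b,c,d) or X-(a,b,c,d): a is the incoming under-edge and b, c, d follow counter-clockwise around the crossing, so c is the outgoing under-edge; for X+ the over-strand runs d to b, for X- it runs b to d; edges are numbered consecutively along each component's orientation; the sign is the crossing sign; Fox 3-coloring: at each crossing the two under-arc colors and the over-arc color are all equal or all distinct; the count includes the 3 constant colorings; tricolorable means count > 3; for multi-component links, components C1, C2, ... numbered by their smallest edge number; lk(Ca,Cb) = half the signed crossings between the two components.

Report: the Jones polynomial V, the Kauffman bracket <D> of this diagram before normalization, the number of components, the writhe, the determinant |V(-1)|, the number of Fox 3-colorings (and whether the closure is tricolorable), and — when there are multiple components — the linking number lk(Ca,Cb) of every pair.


Jones polynomial: V(t) = t^(-13/2) - t^(-11/2) + t^(-9/2) - 2t^(-7/2) - t^(-3/2)
<D> = A^-9 + 2A^-1 - A^3 + A^7 - A^11; writhe -5
components 2, writhe -5 (11 crossings)
linking number lk(C1,C2) = -1
3-colorings: 9 of 3^11, det 6 — tricolorable
note: summing lk over 1 pair gives -1


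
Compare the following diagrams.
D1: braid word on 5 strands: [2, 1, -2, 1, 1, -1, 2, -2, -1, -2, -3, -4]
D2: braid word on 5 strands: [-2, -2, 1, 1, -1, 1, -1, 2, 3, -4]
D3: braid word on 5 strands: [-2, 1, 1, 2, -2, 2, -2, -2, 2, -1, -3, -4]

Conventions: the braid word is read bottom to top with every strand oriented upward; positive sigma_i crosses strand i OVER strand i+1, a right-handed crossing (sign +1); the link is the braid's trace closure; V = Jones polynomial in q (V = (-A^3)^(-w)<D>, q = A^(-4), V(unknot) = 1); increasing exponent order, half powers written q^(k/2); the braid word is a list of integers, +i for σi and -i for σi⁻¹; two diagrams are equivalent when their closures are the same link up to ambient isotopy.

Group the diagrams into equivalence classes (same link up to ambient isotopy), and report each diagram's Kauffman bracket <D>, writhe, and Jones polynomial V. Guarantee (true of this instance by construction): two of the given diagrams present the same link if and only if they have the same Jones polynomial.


grouping into links: {D1, D2, D3}
V(D1) = 1  (w -2, c 12, <D> = A^-6)
V(D2) = 1  [10 crossings, <D> = 1, w = 0]
V(D3) = 1  (w -2, c 12, <D> = A^-6)
key observation: one V(q) for all 3 diagrams — one class (guaranteed)


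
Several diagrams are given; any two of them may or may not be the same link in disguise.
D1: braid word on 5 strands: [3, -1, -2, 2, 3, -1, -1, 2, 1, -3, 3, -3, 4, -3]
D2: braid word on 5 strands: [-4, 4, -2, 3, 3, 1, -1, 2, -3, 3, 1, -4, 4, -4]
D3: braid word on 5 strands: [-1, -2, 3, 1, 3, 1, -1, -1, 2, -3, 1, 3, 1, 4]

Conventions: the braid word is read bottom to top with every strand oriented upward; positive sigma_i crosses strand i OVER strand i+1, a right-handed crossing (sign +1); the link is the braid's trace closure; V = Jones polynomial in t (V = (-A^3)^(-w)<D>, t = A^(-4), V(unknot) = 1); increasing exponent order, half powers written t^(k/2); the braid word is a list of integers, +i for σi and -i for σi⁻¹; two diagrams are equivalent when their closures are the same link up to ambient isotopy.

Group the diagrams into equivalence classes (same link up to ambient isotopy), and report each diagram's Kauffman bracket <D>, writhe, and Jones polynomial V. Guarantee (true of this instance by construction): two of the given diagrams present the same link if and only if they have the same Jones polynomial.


grouping into links: {D1} | {D2, D3}
V(D1) = t^-3 + t^-2 + t^-1 + 1  (w 0, c 14, <D> = 1 + A^4 + A^8 + A^12)
V(D2) = 1 + t + t^2 + t^3  [14 crossings, <D> = A^-6 + A^-2 + A^2 + A^6, w = +2]
D3 (bracket 1 + A^4 + A^8 + A^12; 14 crossings at w = +4): V = 1 + t + t^2 + t^3
why: V(t) takes 2 values over 3 diagrams, fixing the grouping


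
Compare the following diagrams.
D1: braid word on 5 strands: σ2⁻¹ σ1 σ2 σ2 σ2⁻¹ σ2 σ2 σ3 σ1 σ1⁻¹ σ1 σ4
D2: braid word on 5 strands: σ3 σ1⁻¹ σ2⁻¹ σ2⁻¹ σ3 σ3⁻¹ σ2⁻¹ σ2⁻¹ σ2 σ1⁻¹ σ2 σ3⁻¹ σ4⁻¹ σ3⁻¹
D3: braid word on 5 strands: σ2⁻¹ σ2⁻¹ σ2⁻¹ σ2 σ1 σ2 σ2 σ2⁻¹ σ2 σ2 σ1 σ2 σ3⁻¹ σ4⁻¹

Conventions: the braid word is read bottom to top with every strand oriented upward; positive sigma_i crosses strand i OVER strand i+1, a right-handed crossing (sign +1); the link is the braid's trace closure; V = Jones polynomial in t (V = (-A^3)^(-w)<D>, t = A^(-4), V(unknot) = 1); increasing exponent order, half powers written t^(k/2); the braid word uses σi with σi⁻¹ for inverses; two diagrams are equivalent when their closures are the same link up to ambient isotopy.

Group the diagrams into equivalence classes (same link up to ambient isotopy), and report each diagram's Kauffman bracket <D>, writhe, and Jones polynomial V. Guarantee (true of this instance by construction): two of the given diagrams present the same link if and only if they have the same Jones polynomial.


classes: {D1, D3} | {D2}
V(D1) = t - t^2 + 2t^3 - t^4 + t^5 - t^6  [12 crossings, <D> = -A^-6 + A^-2 - A^2 + 2A^6 - A^10 + A^14, w = +6]
V(D2) = -t^-6 + t^-5 - t^-4 + 2t^-3 - t^-2 + t^-1  (w -6, c 14, <D> = A^-14 - A^-10 + 2A^-6 - A^-2 + A^2 - A^6)
V(D3) = t - t^2 + 2t^3 - t^4 + t^5 - t^6  [14 crossings, <D> = -A^-18 + A^-14 - A^-10 + 2A^-6 - A^-2 + A^2, w = +2]
note: 2 values of V(t) split the 3 diagrams


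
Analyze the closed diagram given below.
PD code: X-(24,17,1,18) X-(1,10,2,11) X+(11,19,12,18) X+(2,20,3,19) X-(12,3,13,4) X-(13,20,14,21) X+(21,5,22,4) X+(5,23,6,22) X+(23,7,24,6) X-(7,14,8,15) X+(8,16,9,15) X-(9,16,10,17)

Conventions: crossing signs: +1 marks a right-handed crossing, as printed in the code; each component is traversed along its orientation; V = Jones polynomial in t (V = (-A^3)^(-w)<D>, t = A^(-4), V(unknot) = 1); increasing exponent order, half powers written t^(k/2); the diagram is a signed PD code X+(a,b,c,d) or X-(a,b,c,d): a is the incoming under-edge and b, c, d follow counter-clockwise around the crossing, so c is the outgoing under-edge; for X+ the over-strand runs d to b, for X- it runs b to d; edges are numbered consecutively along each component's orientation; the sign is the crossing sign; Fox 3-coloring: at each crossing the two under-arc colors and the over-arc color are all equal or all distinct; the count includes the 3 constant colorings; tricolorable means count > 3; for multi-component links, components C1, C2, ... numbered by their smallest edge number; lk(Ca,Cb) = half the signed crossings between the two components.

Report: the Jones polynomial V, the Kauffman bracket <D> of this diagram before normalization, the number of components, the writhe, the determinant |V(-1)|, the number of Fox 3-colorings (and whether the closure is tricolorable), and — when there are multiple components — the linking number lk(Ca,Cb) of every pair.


V = 1
<D> = 1 (w = 0)
1 component over 12 crossings, w = 0
3 Fox colorings among 3^12, |V(-1)| = 1: not tricolorable
why: |V(-1)| = 1: so not tricolorable, since 3 does not divide 1


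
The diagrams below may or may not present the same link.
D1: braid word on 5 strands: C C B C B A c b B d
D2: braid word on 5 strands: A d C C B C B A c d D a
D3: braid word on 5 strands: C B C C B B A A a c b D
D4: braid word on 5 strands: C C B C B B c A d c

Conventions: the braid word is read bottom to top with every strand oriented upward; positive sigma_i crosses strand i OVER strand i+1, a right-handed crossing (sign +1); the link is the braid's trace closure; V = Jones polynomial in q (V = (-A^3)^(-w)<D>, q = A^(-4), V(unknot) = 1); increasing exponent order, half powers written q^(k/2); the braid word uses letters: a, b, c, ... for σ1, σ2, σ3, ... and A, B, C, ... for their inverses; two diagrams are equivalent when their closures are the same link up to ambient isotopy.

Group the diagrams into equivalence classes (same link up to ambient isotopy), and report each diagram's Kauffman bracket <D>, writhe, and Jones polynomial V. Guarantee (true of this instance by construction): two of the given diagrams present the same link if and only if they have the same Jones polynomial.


grouping into links: {D1, D2, D3, D4}
V(D1) = -q^-4 + q^-3 + q^-1  (w -4, c 10, <D> = A^-8 + 1 - A^4)
V(D2) = -q^-4 + q^-3 + q^-1  [12 crossings, <D> = A^-8 + 1 - A^4, w = -4]
V(D3) = -q^-4 + q^-3 + q^-1  [12 crossings, <D> = A^-14 + A^-6 - A^-2, w = -6]
D4 (bracket A^-8 + 1 - A^4; 10 crossings at w = -4): V = -q^-4 + q^-3 + q^-1
key observation: one V(q) for all 4 diagrams — one class (guaranteed)


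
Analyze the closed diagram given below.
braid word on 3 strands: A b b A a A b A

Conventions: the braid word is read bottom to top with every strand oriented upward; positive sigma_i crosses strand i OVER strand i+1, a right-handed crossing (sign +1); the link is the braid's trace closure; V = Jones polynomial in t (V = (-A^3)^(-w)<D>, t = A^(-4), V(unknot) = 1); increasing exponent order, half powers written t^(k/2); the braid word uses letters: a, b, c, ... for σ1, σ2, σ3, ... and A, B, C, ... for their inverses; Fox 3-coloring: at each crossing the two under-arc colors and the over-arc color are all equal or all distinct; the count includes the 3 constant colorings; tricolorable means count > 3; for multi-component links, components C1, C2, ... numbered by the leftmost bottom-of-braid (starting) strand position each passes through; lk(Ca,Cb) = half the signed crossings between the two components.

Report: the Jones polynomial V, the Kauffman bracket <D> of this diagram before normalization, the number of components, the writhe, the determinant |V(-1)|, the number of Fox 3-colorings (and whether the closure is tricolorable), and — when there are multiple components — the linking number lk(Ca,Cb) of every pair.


V = -t^-3 + 2t^-2 - 2t^-1 + 3 - 2t + 2t^2 - t^3
<D> = -A^-12 + 2A^-8 - 2A^-4 + 3 - 2A^4 + 2A^8 - A^12 (w = 0)
1 component over 8 crossings, w = 0
3 Fox colorings among 3^8, |V(-1)| = 13: not tricolorable
why: w = 0 shifts under R1 moves; the (-A^3)^(0) factor cancels that in V


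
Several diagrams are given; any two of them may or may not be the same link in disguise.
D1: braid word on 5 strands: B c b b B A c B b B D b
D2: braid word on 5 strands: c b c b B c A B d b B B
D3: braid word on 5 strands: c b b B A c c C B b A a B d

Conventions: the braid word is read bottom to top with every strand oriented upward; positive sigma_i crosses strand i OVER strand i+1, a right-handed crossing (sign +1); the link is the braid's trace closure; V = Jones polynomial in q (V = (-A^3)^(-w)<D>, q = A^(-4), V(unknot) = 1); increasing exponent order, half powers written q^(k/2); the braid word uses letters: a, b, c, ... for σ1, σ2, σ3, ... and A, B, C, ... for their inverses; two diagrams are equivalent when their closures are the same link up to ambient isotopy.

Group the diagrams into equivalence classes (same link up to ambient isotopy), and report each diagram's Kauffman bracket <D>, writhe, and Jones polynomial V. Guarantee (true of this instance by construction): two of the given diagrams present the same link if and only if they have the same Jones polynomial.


equivalence classes: {D1, D2, D3}
D1 (bracket 1; 12 crossings at w = 0): V = 1
V(D2) = 1  (w +2, c 12, <D> = A^6)
V(D3) = 1  [14 crossings, <D> = A^6, w = +2]
key observation: one V(q) for all 3 diagrams — one class (guaranteed)


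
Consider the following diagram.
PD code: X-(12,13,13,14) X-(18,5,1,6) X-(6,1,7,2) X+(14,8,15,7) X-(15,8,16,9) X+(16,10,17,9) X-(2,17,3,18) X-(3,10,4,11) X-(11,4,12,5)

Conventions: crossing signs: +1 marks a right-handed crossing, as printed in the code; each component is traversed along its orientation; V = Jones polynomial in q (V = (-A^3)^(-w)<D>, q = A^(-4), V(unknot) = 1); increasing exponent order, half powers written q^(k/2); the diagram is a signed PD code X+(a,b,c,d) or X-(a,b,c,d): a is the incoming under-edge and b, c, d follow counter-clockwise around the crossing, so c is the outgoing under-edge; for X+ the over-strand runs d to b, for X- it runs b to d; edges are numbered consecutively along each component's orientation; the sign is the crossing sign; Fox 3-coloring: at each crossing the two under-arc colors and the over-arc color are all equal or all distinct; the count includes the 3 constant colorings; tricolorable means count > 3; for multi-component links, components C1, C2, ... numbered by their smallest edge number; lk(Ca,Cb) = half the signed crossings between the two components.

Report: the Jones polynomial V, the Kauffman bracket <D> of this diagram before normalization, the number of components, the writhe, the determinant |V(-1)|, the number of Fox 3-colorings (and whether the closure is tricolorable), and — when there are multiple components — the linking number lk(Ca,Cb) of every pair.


Jones polynomial: V(q) = -q^-6 + q^-5 - q^-4 + 2q^-3 - q^-2 + q^-1
<D> = -A^-11 + A^-7 - 2A^-3 + A - A^5 + A^9; writhe -5
components 1, writhe -5 (9 crossings)
3-colorings: 3 of 3^9, det 7 — not tricolorable
note: V spans 5 powers of q: at least 5 crossings in any diagram


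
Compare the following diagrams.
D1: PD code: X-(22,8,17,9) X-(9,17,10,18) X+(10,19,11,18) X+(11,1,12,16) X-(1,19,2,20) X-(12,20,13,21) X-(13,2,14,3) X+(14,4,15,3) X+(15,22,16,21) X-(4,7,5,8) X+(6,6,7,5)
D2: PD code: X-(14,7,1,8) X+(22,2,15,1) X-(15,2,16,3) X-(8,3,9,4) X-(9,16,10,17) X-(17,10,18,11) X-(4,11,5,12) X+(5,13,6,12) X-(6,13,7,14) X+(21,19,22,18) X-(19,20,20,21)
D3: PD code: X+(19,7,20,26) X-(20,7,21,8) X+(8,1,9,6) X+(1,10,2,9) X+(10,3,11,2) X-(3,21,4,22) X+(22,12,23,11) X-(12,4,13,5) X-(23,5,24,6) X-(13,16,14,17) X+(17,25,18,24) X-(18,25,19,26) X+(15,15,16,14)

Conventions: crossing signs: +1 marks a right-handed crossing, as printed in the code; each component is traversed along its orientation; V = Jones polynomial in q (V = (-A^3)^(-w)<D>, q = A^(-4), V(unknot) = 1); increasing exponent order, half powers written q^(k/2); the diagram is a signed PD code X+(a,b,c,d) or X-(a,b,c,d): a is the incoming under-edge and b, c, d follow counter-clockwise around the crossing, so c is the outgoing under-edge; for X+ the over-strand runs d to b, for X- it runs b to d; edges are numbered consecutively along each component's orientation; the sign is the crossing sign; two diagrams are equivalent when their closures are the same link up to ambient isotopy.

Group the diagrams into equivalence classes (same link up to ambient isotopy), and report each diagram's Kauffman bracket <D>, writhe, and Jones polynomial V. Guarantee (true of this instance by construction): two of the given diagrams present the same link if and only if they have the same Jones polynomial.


classes: {D1} | {D2} | {D3}
V(D1) = -q^(-5/2) - q^(-1/2)  [11 crossings, <D> = A^-1 + A^7, w = -1]
D2 (bracket A^-9 + 2A^-1 - A^3 + A^7 - A^11; 11 crossings at w = -5): V = q^(-13/2) - q^(-11/2) + q^(-9/2) - 2q^(-7/2) - q^(-3/2)
D3 (bracket -A^-11 + 2A^-7 - A^-3 + 2A - A^5 + A^9; 13 crossings at w = +1): V = -q^(-3/2) + q^(-1/2) - 2q^(1/2) + q^(3/2) - 2q^(5/2) + q^(7/2)
note: V(q) takes 3 values over 3 diagrams, fixing the grouping


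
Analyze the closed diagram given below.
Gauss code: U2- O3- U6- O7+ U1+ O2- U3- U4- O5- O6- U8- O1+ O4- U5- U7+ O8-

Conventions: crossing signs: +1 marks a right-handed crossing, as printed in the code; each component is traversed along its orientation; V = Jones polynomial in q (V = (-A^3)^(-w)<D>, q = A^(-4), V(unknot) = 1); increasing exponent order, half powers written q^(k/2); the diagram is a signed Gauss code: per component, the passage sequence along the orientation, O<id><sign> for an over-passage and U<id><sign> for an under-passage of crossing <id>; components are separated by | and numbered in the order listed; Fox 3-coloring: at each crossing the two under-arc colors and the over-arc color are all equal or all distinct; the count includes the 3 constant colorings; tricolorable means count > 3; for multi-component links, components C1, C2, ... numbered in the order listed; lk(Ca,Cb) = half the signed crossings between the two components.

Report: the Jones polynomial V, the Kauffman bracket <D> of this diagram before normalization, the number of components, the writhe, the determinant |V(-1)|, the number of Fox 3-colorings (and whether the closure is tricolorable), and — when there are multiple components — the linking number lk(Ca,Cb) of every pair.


Jones polynomial: V(q) = q^-7 - 2q^-6 + 2q^-5 - 3q^-4 + 3q^-3 - 2q^-2 + 2q^-1
<D> = 2A^-8 - 2A^-4 + 3 - 3A^4 + 2A^8 - 2A^12 + A^16; writhe -4
components 1, writhe -4 (8 crossings)
3-colorings: 9 of 3^8, det 15 — tricolorable
note: det 15 = |V(-1)|; divisible by 3, so tricolorable


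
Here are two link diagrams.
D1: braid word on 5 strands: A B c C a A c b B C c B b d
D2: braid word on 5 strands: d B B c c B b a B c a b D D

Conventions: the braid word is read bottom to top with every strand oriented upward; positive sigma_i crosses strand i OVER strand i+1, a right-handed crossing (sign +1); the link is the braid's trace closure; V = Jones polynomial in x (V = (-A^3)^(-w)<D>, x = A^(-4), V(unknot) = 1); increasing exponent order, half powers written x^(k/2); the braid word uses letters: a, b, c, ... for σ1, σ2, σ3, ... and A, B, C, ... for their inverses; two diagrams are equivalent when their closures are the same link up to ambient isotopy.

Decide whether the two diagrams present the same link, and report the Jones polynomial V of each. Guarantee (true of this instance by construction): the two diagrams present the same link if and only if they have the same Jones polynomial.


equivalent: no
V(D1) = 1  (w 0, c 14, <D> = 1)
D2 (bracket -A^-18 + 2A^-14 - 3A^-10 + 4A^-6 - 3A^-2 + 3A^2 - 2A^6 + A^10; 14 crossings at w = +2): V = x^-1 - 2 + 3x - 3x^2 + 4x^3 - 3x^4 + 2x^5 - x^6
why: comparing 2 Jones polynomials yields 2 groups


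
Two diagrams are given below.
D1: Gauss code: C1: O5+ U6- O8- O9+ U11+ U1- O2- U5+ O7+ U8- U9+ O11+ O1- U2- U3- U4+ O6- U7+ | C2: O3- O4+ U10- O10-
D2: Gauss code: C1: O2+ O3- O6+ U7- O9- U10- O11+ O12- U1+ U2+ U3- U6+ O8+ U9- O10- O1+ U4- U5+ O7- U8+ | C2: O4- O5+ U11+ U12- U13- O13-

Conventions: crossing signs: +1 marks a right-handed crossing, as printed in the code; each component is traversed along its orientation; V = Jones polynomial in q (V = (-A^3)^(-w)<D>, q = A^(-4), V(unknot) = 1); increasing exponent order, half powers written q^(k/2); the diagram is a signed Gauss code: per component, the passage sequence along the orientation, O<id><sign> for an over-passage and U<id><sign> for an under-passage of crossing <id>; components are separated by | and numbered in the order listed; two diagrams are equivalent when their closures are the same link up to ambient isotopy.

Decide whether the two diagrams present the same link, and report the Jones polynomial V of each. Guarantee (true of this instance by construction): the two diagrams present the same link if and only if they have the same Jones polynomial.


equivalent: yes
D1 (bracket A^-13 + A^7; 11 crossings at w = -1): V = -q^(-5/2) - q^(5/2)
V(D2) = -q^(-5/2) - q^(5/2)  (w -1, c 13, <D> = A^-13 + A^7)
key observation: all 2 diagrams share one V(q), hence one class


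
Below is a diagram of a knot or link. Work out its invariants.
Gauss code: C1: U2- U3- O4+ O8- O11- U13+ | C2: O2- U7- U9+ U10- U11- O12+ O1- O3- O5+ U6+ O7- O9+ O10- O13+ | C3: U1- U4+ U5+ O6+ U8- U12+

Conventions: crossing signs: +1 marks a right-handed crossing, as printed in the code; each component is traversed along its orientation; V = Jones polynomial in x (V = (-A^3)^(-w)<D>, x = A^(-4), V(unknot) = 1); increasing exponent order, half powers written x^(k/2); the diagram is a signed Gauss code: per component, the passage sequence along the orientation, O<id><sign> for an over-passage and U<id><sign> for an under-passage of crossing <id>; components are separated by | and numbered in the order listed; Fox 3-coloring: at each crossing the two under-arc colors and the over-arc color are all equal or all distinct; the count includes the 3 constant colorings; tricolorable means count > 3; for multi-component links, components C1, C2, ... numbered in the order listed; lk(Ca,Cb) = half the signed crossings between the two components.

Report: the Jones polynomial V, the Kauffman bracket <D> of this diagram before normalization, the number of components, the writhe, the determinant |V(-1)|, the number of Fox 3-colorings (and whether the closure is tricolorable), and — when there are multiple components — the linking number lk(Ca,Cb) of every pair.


V = x^-2 + 2 + x^2
<D> = -A^-11 - 2A^-3 - A^5 (w = -1)
3 components over 13 crossings, w = -1
lk(C1,C2): -1
lk(C1,C3) = 0
linking number lk(C2,C3) = +1
3 Fox colorings among 3^13, |V(-1)| = 4: not tricolorable
why: summing lk over 3 pairs gives 0


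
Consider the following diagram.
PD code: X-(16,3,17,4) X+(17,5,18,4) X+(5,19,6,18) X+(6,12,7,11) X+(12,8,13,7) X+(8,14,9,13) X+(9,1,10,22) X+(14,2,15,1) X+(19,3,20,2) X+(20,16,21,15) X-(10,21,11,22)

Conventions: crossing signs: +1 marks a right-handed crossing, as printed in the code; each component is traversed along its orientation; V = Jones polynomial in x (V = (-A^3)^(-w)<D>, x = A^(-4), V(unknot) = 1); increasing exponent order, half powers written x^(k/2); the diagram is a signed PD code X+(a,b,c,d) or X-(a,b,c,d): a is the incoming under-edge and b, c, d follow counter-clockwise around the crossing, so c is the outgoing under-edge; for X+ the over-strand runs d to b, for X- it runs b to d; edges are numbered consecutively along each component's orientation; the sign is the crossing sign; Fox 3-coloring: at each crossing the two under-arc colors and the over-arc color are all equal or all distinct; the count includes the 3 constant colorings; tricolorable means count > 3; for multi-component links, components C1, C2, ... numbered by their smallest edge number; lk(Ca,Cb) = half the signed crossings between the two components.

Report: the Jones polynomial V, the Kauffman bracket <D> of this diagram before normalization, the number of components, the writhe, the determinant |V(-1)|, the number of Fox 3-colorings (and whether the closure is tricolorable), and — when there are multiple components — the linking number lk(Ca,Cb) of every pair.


Jones polynomial: V(x) = x^2 + 2x^4 - 2x^5 + x^6 - 2x^7 + x^8
<D> = -A^-11 + 2A^-7 - A^-3 + 2A - 2A^5 - A^13; writhe +7
components 1, writhe +7 (11 crossings)
3-colorings: 27 of 3^11, det 9 — tricolorable
note: det 9 = |V(-1)|; divisible by 3, so tricolorable


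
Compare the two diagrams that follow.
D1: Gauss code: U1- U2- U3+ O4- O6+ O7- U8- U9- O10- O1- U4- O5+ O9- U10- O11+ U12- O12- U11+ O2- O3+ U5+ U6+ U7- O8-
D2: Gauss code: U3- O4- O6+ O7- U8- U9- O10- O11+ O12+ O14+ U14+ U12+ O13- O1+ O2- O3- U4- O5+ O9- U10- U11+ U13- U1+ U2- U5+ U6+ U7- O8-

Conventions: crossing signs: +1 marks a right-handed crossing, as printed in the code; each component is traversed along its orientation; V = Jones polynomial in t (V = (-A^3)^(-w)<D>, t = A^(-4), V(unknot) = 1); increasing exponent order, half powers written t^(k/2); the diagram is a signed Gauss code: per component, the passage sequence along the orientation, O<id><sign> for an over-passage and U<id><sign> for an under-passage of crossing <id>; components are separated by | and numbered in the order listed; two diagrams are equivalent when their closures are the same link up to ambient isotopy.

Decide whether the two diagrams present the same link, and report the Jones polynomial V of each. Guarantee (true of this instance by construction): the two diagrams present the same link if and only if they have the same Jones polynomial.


equivalent: yes
V(D1) = -t^-6 + t^-5 - t^-4 + 2t^-3 - t^-2 + t^-1  (w -4, c 12, <D> = A^-8 - A^-4 + 2 - A^4 + A^8 - A^12)
V(D2) = -t^-6 + t^-5 - t^-4 + 2t^-3 - t^-2 + t^-1  [14 crossings, <D> = A^-2 - A^2 + 2A^6 - A^10 + A^14 - A^18, w = -2]
key observation: Reidemeister moves carry D1 (12 crossings) to D2 (14)


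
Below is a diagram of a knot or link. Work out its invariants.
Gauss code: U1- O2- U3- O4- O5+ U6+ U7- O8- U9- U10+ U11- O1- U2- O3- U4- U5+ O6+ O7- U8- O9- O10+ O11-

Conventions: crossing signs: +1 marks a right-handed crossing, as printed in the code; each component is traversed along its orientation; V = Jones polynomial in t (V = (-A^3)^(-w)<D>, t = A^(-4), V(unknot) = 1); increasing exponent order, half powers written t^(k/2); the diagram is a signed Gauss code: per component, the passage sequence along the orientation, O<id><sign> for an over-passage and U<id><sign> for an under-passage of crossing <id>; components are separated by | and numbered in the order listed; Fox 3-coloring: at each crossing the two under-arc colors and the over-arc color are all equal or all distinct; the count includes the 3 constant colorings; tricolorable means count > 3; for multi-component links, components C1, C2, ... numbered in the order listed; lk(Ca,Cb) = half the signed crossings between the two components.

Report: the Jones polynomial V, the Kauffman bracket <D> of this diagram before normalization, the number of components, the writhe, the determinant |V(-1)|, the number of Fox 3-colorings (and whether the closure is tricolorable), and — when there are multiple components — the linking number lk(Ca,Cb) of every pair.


V(t) = -t^-7 + t^-6 - t^-5 + t^-4 + t^-2
bracket: -A^-7 - A + A^5 - A^9 + A^13, w = -5
1 component, writhe -5, over 11 crossings
det 5, colorings 3 of 3^11 — not tricolorable
observation: |V(-1)| = 5: so not tricolorable, since 3 does not divide 5


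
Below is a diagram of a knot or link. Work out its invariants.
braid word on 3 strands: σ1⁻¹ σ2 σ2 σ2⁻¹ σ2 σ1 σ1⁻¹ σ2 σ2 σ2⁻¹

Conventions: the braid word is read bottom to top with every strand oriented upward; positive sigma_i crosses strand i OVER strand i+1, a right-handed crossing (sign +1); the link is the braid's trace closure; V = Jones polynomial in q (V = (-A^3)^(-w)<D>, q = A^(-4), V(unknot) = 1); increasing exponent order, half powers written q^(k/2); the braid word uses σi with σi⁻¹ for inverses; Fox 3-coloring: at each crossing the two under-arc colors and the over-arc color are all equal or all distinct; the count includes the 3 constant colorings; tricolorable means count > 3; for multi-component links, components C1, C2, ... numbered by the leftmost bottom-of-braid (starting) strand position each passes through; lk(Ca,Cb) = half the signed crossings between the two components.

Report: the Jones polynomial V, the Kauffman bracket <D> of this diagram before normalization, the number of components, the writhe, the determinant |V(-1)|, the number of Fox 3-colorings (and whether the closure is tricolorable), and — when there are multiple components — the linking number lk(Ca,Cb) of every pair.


V(q) = q + q^3 - q^4
bracket: -A^-10 + A^-6 + A^2, w = +2
1 component, writhe +2, over 10 crossings
det 3, colorings 9 of 3^10 — tricolorable
observation: |V(-1)| = 3: so tricolorable, since 3 divides 3


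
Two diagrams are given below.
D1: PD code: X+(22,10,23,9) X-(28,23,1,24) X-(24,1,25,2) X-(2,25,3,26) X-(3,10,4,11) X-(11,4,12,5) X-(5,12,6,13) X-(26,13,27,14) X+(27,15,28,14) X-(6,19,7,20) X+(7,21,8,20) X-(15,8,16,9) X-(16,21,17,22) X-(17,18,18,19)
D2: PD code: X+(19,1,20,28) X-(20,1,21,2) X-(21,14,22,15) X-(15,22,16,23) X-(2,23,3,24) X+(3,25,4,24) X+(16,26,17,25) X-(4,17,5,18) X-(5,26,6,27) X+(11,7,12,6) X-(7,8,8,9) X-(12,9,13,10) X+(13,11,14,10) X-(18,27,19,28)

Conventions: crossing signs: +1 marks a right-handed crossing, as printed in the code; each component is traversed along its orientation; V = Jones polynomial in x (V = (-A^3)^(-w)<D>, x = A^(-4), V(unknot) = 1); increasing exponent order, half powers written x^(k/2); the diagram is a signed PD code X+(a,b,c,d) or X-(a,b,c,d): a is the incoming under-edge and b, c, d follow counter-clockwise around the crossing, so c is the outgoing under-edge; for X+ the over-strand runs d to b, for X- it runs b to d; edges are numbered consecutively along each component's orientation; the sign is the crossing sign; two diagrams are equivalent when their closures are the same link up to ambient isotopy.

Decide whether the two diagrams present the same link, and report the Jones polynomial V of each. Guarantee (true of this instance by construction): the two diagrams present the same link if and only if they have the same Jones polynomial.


same link: no
V(D1) = x^-8 - 2x^-7 + x^-6 - 2x^-5 + 2x^-4 + x^-2  [14 crossings, <D> = A^-16 + 2A^-8 - 2A^-4 + 1 - 2A^4 + A^8, w = -8]
V(D2) = -x^-4 + x^-3 + x^-1  [14 crossings, <D> = A^-8 + 1 - A^4, w = -4]
insight: 2 values of V(x) split the 2 diagrams


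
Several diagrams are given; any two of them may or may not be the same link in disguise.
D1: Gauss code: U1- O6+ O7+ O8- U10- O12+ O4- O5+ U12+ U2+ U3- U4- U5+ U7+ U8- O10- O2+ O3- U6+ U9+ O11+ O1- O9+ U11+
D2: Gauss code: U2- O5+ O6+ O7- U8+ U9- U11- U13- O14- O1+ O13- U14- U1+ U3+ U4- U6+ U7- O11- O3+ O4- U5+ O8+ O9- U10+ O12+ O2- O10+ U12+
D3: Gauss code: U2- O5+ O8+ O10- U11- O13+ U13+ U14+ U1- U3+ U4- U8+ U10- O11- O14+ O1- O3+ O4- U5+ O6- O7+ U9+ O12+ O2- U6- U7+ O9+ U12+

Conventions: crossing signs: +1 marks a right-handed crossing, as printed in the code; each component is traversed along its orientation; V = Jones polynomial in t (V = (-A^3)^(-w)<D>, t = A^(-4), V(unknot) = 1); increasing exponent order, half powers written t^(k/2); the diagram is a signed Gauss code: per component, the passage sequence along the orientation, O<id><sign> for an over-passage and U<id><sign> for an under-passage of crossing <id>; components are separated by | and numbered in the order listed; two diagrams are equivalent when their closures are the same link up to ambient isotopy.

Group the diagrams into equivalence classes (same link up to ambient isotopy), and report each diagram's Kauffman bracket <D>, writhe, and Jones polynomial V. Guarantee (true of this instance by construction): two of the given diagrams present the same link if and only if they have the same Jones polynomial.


equivalence classes: {D1, D2, D3}
D1 (bracket A^6; 12 crossings at w = +2): V = 1
V(D2) = 1  (w 0, c 14, <D> = 1)
V(D3) = 1  [14 crossings, <D> = A^6, w = +2]
key observation: one V(t) for all 3 diagrams — one class (guaranteed)


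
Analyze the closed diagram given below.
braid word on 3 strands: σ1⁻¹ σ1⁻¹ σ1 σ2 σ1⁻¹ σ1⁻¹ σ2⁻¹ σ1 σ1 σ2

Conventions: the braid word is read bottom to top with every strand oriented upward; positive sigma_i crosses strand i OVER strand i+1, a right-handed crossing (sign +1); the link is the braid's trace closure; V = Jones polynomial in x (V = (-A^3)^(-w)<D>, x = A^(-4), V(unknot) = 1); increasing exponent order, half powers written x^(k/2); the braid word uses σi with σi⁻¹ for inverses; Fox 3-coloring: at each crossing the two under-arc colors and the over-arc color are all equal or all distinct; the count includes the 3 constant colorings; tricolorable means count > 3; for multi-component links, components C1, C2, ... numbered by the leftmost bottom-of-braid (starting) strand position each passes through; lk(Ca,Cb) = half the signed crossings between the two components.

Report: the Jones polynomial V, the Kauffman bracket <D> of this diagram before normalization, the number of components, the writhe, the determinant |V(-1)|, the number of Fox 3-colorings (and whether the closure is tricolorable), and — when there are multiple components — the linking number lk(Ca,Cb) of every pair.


V = -x^-3 + 2x^-2 - 2x^-1 + 3 - 2x + 2x^2 - x^3
<D> = -A^-12 + 2A^-8 - 2A^-4 + 3 - 2A^4 + 2A^8 - A^12 (w = 0)
1 component over 10 crossings, w = 0
3 Fox colorings among 3^10, |V(-1)| = 13: not tricolorable
why: |V(-1)| = 13: so not tricolorable, since 3 does not divide 13


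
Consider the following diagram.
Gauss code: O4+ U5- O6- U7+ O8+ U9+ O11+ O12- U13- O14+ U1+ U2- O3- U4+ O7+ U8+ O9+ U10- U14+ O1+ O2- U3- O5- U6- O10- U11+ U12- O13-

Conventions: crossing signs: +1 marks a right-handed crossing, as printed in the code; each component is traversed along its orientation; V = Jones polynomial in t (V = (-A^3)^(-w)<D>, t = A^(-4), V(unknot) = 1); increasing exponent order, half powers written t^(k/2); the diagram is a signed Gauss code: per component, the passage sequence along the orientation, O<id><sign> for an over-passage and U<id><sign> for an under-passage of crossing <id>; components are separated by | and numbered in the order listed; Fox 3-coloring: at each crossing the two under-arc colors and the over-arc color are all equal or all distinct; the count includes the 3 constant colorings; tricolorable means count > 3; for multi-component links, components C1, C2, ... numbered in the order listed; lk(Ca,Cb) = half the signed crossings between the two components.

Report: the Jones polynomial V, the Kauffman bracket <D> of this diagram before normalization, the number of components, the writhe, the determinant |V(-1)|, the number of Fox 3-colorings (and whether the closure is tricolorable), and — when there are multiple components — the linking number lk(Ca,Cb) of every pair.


V = -t^-3 + t^-2 - t^-1 + 3 - t + t^2 - t^3
<D> = -A^-12 + A^-8 - A^-4 + 3 - A^4 + A^8 - A^12 (w = 0)
1 component over 14 crossings, w = 0
27 Fox colorings among 3^14, |V(-1)| = 9: tricolorable
why: the span of V is 6, forcing >= 6 crossings in any diagram


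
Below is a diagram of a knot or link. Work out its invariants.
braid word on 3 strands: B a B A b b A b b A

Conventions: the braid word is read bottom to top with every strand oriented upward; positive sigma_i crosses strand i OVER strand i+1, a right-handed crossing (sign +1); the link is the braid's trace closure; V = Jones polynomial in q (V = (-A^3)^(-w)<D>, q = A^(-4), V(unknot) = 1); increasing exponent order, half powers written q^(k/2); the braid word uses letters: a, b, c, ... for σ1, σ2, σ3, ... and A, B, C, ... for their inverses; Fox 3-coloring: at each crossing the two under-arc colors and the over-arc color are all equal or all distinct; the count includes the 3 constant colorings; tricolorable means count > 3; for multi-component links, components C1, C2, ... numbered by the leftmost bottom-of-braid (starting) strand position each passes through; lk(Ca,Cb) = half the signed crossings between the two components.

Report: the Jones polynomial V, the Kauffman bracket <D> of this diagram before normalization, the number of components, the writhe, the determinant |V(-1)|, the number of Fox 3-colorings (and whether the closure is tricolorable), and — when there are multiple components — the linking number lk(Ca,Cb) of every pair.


Jones polynomial: V(q) = -q^-4 + q^-3 - q^-2 + 2q^-1 - 1 + 2q - q^2 + q^3 - q^4
<D> = -A^-16 + A^-12 - A^-8 + 2A^-4 - 1 + 2A^4 - A^8 + A^12 - A^16; writhe 0
components 1, writhe 0 (10 crossings)
3-colorings: 3 of 3^10, det 11 — not tricolorable
note: palindromic: swapping q for 1/q fixes V


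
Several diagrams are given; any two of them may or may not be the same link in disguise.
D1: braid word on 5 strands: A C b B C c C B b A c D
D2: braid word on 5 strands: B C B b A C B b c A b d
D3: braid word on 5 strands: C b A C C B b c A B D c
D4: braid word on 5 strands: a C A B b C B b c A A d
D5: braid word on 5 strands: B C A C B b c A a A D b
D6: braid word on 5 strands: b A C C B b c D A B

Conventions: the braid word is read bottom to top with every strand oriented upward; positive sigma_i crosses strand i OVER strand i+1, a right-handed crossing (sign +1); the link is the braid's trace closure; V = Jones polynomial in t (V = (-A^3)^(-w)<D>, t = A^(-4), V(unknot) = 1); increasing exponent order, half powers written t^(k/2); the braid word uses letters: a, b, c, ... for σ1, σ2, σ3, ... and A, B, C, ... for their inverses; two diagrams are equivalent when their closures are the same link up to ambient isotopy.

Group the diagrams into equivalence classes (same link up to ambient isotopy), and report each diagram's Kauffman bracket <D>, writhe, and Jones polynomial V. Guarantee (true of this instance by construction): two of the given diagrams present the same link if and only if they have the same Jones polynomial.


equivalence classes: {D1, D2, D3, D4, D5, D6}
D1 (bracket A^-12 + A^-8 + A^-4 + 1; 12 crossings at w = -4): V = t^-3 + t^-2 + t^-1 + 1
D2 (bracket A^-6 + A^-2 + A^2 + A^6; 12 crossings at w = -2): V = t^-3 + t^-2 + t^-1 + 1
V(D3) = t^-3 + t^-2 + t^-1 + 1  (w -4, c 12, <D> = A^-12 + A^-8 + A^-4 + 1)
D4 (bracket A^-6 + A^-2 + A^2 + A^6; 12 crossings at w = -2): V = t^-3 + t^-2 + t^-1 + 1
V(D5) = t^-3 + t^-2 + t^-1 + 1  [12 crossings, <D> = A^-12 + A^-8 + A^-4 + 1, w = -4]
D6 (bracket A^-12 + A^-8 + A^-4 + 1; 10 crossings at w = -4): V = t^-3 + t^-2 + t^-1 + 1
key observation: one V(t) for all 6 diagrams — one class (guaranteed)


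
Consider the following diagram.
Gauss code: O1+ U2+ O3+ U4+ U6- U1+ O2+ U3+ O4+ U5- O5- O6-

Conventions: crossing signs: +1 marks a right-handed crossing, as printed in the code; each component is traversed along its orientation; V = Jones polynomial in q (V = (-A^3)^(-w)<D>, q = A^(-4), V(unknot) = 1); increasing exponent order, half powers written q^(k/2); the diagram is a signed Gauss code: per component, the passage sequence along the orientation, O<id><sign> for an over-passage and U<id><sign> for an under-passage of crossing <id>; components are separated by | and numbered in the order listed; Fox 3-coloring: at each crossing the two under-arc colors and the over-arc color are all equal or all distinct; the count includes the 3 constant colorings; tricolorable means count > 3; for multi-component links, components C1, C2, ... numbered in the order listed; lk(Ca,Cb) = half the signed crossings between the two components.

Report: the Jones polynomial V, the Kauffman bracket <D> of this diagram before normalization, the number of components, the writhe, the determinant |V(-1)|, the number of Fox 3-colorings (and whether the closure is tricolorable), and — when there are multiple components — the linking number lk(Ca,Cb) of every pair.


Jones polynomial: V(q) = q + q^3 - q^4
<D> = -A^-10 + A^-6 + A^2; writhe +2
components 1, writhe +2 (6 crossings)
3-colorings: 9 of 3^6, det 3 — tricolorable
note: |V(-1)| = 3: so tricolorable, since 3 divides 3
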